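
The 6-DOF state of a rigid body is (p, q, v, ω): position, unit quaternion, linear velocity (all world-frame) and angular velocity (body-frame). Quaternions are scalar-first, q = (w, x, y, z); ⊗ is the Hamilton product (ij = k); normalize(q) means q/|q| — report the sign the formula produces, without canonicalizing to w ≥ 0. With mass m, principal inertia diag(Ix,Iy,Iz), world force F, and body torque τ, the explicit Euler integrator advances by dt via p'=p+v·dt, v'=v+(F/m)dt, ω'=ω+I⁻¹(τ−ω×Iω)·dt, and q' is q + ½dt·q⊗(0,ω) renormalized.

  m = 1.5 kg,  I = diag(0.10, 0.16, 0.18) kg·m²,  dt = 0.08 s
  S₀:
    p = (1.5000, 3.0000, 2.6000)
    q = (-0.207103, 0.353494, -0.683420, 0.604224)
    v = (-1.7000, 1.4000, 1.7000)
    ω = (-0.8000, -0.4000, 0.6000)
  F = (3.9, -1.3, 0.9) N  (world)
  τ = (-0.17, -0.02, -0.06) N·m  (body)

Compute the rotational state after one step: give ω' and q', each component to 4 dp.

α = I⁻¹(τ − ω×Iω) = (-1.6520, -0.3650, -0.4400)
new body rate ω' = (-0.9322, -0.4292, 0.5648)
Hamilton product q⊗(0,ω) = (-0.3531072, -0.0026800, -0.6126344, -0.8123954)
q + ½dt·q⊗(0,ω), renormalized = (-0.2210, 0.3531, -0.7073, 0.5712)

ω' = (-0.9322, -0.4292, 0.5648)
q' = (-0.2210, 0.3531, -0.7073, 0.5712)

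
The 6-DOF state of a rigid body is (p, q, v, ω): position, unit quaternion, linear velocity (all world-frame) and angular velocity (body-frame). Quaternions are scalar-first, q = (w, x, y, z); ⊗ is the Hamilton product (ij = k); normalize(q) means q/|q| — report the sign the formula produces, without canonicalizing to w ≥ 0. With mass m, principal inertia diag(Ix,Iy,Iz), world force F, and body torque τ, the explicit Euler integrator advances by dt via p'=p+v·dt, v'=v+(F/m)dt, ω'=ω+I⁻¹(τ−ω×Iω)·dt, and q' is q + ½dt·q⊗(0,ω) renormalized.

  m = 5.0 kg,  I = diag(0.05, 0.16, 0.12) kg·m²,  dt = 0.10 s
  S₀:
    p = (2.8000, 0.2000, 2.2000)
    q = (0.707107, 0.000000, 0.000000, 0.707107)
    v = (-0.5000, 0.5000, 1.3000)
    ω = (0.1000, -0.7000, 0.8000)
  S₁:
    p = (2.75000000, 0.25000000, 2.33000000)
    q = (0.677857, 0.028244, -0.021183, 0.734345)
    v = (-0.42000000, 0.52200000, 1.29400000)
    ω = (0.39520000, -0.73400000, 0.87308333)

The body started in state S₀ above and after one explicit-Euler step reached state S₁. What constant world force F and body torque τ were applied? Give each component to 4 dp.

rate change Δω = (0.29520000, -0.03400000, 0.07308333)
precession coupling = (0.0224, -0.0056, -0.0077)
τ = I·(Δω/dt) + ω₀×(Iω₀) = (0.1700, -0.0600, 0.0800)
velocity change Δv = (0.08000000, 0.02200000, -0.00600000)
F = m·Δv/dt = (4.0000, 1.1000, -0.3000)

F = (4.0000, 1.1000, -0.3000)
τ = (0.1700, -0.0600, 0.0800)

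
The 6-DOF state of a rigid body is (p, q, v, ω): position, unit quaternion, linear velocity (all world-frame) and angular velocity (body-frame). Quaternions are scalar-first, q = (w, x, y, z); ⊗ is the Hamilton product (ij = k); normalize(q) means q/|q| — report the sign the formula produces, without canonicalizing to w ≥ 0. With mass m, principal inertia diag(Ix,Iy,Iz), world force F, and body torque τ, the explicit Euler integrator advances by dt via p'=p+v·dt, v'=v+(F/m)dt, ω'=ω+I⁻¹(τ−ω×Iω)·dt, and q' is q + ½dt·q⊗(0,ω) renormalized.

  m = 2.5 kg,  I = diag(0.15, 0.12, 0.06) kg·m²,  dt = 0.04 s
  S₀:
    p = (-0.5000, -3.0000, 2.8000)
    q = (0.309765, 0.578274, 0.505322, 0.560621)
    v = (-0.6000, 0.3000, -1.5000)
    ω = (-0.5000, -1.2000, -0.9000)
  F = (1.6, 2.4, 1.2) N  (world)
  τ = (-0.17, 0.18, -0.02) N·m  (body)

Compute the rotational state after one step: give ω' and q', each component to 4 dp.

ω' = (-0.5281, -1.1535, -0.9013)
q' = (0.3376, 0.5792, 0.5024, 0.5459)

gyro term ω×Iω = (-0.0648, 0.0405, -0.0180)
α = I⁻¹(τ − ω×Iω) = (-0.7013, 1.1625, -0.0333)
new body rate ω' = (-0.5281, -1.1535, -0.9013)
q⊗(0,ω) = (1.4000823, 0.0630729, -0.1315819, -0.7200563)
q' = normalize(q + ½dt·q⊗(0,ω)) = (0.3376, 0.5792, 0.5024, 0.5459)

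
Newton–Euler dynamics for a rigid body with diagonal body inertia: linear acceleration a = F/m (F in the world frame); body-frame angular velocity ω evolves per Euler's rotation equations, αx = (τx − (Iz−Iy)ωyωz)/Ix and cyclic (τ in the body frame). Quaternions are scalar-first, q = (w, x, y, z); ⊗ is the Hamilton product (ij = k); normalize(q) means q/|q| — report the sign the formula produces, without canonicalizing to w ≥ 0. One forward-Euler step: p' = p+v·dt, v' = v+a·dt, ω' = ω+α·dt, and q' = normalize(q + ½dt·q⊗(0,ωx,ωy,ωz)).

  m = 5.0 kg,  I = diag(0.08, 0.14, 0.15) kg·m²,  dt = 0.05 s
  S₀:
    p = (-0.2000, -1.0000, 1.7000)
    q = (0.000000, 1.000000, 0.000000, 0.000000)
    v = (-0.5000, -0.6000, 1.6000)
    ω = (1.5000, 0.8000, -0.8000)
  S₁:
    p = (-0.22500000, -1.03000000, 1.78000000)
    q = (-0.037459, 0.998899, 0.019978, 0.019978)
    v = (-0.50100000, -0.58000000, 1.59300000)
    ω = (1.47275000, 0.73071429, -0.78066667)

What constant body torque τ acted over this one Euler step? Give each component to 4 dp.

τ = (-0.0500, -0.1100, 0.1300)

ω₁ − ω₀ = (-0.02725000, -0.06928571, 0.01933333)
gyro term ω₀×Iω₀ = (-0.0064, 0.0840, 0.0720)
I·α + gyro = (-0.0500, -0.1100, 0.1300)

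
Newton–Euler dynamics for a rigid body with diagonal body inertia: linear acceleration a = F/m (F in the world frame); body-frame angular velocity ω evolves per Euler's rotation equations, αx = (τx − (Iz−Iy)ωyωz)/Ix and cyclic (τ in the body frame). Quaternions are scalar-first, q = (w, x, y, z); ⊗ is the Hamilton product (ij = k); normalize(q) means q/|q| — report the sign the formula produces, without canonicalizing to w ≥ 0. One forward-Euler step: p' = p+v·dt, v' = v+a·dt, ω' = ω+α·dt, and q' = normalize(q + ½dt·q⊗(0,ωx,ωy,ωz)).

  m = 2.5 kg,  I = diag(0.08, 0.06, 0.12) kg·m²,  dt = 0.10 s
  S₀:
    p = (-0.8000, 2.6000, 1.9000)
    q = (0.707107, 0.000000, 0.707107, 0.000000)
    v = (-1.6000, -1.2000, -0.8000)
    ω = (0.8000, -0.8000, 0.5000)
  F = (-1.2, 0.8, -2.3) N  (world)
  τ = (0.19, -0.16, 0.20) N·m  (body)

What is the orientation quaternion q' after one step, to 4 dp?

q' = (0.7340, 0.0459, 0.6775, -0.0106)

q⊗(0,ω) = (0.5656856, 0.9192391, -0.5656856, -0.2121321)
q' = normalize(q + ½dt·q⊗(0,ω)) = (0.7340, 0.0459, 0.6775, -0.0106)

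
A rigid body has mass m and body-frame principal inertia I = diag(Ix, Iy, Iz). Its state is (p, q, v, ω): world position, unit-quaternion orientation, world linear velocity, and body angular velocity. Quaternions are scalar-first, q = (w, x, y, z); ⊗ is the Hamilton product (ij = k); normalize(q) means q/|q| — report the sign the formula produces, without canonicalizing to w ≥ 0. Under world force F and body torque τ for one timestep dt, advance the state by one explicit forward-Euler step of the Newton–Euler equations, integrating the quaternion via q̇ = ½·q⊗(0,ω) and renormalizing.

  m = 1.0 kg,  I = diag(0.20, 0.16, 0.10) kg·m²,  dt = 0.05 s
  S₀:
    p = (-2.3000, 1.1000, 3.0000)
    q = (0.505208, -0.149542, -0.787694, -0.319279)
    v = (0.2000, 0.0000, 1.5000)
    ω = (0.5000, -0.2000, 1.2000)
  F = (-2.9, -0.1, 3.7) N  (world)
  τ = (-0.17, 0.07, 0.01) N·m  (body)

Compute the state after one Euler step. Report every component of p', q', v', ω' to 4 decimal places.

p' = (-2.2900, 1.1000, 3.0750)
q' = (0.5124, -0.1684, -0.7893, -0.2934)
v' = (0.0550, -0.0050, 1.6850)
ω' = (0.4539, -0.1969, 1.2030)

p + v·dt = (-2.2900, 1.1000, 3.0750)
v' = v + a·dt = (0.0550, -0.0050, 1.6850)
precession coupling ω×(Iω) = (0.0144, 0.0600, 0.0040)
angular accel α = (-0.9220, 0.0625, 0.0600)
ω + α·dt = (0.4539, -0.1969, 1.2030)
q⊗(0,ω) = (0.3003670, -0.7564846, -0.0812307, 1.0300050)
q' = normalize(q + ½dt·q⊗(0,ω)) = (0.5124, -0.1684, -0.7893, -0.2934)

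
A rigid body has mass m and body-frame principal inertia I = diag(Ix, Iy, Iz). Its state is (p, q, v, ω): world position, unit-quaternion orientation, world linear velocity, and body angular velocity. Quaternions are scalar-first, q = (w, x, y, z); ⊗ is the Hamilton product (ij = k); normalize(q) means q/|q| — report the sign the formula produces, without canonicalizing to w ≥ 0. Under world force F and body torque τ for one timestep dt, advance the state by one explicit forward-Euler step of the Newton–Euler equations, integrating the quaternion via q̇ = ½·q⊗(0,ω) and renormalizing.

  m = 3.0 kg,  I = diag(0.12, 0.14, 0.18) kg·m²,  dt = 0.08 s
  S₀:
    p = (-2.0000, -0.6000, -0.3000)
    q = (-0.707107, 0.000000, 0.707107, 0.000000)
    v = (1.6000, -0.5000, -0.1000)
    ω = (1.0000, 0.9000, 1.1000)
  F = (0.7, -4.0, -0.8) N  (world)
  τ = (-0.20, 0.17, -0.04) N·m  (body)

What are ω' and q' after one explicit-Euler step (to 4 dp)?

α = I⁻¹(τ − ω×Iω) = (-1.9967, 1.6857, -0.3222)
ω + α·dt = (0.8403, 1.0349, 1.0742)
Hamilton product q⊗(0,ω) = (-0.6363963, 0.0707107, -0.6363963, -1.4849247)
updated quaternion q' = (-0.7308, 0.0028, 0.6800, -0.0593)

ω' = (0.8403, 1.0349, 1.0742)
q' = (-0.7308, 0.0028, 0.6800, -0.0593)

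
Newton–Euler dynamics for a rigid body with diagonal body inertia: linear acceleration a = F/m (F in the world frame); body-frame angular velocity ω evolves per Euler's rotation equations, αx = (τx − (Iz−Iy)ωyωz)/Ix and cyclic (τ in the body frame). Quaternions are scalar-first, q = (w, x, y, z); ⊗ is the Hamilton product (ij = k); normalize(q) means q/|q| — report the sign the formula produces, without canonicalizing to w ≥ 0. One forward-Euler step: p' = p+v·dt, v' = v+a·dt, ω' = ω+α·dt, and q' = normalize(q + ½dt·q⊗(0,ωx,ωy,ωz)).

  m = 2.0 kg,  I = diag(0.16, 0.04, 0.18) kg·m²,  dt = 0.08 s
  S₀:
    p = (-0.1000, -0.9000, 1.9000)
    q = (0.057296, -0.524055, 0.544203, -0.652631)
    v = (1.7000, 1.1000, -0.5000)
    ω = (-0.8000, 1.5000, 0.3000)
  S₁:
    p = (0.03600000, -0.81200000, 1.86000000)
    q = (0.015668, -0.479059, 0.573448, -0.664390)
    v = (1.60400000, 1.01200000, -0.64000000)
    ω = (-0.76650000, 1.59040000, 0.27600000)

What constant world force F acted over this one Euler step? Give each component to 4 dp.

F = (-2.4000, -2.2000, -3.5000)

v₁ − v₀ = (-0.09600000, -0.08800000, -0.14000000)
m·(v₁−v₀)/dt = (-2.4000, -2.2000, -3.5000)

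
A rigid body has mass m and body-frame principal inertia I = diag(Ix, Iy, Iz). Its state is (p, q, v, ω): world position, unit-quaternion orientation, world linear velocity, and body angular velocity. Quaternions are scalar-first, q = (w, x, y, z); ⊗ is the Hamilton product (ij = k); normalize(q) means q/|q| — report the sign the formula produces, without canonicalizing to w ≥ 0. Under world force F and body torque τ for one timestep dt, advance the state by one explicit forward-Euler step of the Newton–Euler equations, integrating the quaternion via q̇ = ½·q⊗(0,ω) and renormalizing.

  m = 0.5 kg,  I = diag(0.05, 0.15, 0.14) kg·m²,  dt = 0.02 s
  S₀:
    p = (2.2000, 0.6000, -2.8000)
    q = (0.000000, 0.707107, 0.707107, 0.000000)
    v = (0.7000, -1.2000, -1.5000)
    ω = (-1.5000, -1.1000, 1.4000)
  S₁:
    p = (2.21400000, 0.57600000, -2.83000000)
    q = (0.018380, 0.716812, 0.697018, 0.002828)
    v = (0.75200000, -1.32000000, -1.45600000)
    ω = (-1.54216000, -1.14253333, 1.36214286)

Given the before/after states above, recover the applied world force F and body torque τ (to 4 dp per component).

F = (1.3000, -3.0000, 1.1000)
τ = (-0.0900, -0.1300, -0.1000)

velocity change Δv = (0.05200000, -0.12000000, 0.04400000)
m·(v₁−v₀)/dt = (1.3000, -3.0000, 1.1000)
ω₁ − ω₀ = (-0.04216000, -0.04253333, -0.03785714)
ω₀×(Iω₀) = (0.0154, 0.1890, 0.1650)
applied torque τ = (-0.0900, -0.1300, -0.1000)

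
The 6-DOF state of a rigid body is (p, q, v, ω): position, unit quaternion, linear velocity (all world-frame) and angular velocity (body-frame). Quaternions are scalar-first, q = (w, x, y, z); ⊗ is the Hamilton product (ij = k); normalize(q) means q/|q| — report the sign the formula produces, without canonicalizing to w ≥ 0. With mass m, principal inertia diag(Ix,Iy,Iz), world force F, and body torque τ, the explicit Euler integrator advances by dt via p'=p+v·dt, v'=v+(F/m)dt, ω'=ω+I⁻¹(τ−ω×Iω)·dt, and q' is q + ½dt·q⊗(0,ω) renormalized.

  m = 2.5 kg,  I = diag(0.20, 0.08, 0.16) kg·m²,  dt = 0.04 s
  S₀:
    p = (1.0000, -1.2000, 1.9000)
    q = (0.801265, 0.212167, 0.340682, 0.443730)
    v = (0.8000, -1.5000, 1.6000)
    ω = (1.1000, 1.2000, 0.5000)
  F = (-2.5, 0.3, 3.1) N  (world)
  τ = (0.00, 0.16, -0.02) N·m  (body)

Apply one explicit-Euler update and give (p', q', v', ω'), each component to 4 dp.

ω×(Iω) gyroscopic = (0.0480, 0.0220, -0.1584)
(τ − ω×Iω)/I = (-0.2400, 1.7250, 0.8650)
new body rate ω' = (1.0904, 1.2690, 0.5346)
2q̇ = q⊗(0,ω) = (-0.8640671, 0.5192565, 1.3435375, 0.2804827)
q' = normalize(q + ½dt·q⊗(0,ω)) = (0.7835, 0.2224, 0.3673, 0.4491)
p' = p + v·dt = (1.0320, -1.2600, 1.9640)
v + (F/m)dt = (0.7600, -1.4952, 1.6496)

p' = (1.0320, -1.2600, 1.9640)
q' = (0.7835, 0.2224, 0.3673, 0.4491)
v' = (0.7600, -1.4952, 1.6496)
ω' = (1.0904, 1.2690, 0.5346)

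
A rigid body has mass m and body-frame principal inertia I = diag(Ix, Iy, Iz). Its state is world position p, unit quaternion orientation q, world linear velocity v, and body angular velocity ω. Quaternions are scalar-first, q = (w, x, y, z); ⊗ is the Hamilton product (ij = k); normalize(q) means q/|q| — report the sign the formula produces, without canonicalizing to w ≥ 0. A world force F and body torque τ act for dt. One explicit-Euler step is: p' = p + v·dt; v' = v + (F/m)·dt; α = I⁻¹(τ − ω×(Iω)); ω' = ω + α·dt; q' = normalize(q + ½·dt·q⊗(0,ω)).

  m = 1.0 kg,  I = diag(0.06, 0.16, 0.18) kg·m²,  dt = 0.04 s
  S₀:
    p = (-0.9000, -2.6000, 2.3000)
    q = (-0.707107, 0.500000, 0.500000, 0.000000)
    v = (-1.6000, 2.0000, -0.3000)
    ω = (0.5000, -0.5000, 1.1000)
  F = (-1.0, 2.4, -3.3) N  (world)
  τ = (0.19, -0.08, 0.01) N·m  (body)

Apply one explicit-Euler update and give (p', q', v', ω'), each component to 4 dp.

p' = (-0.9640, -2.5200, 2.2880)
q' = (-0.7069, 0.5038, 0.4959, -0.0255)
v' = (-1.6400, 2.0960, -0.4320)
ω' = (0.6340, -0.5035, 1.1078)

(τ − ω×Iω)/I = (3.3500, -0.0875, 0.1944)
ω' = ω + α·dt = (0.6340, -0.5035, 1.1078)
q⊗(0,ω) = (0.0000000, 0.1964465, -0.1964465, -1.2778177)
updated quaternion q' = (-0.7069, 0.5038, 0.4959, -0.0255)
linear accel F/m = (-1.0000, 2.4000, -3.3000)
p' = p + v·dt = (-0.9640, -2.5200, 2.2880)
new velocity v' = (-1.6400, 2.0960, -0.4320)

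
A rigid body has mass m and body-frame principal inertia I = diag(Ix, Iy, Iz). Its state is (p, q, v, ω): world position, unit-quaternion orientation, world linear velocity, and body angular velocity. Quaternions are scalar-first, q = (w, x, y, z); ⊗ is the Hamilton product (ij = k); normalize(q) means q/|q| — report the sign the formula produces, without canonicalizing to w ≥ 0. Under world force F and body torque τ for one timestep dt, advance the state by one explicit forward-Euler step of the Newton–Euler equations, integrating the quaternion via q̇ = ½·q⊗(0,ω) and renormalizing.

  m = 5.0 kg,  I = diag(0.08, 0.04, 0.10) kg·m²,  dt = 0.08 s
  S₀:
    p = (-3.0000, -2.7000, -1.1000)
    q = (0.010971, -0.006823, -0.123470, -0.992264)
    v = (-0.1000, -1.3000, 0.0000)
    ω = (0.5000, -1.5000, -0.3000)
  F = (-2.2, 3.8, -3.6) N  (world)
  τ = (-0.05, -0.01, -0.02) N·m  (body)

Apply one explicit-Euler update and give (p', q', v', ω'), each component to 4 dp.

gyro term ω×Iω = (0.0270, 0.0030, 0.0300)
angular accel α = (-0.9625, -0.3250, -0.5000)
ω' = ω + α·dt = (0.4230, -1.5260, -0.3400)
Hamilton product q⊗(0,ω) = (-0.4794727, -1.4458695, -0.5146354, 0.0686782)
q + ½dt·q⊗(0,ω), renormalized = (-0.0082, -0.0645, -0.1438, -0.9875)
a = F/m = (-0.4400, 0.7600, -0.7200)
new position p' = (-3.0080, -2.8040, -1.1000)
new velocity v' = (-0.1352, -1.2392, -0.0576)

p' = (-3.0080, -2.8040, -1.1000)
q' = (-0.0082, -0.0645, -0.1438, -0.9875)
v' = (-0.1352, -1.2392, -0.0576)
ω' = (0.4230, -1.5260, -0.3400)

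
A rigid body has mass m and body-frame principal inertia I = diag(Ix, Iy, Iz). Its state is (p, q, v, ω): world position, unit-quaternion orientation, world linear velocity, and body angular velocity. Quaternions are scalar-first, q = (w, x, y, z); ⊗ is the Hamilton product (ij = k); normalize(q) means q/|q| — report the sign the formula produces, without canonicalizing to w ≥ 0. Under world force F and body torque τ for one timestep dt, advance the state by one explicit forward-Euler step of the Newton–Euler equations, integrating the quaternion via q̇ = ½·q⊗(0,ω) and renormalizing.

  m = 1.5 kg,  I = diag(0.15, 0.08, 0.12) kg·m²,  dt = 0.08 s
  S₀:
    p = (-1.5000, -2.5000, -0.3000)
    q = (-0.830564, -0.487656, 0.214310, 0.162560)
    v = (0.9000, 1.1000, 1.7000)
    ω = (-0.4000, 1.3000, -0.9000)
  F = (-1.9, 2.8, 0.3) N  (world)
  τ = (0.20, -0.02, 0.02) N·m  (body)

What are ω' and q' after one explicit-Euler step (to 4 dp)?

ω' = (-0.2684, 1.2692, -0.9109)
q' = (-0.8419, -0.4895, 0.1506, 0.1702)

α = I⁻¹(τ − ω×Iω) = (1.6453, -0.3850, -0.1367)
ω' = ω + α·dt = (-0.2684, 1.2692, -0.9109)
Hamilton product q⊗(0,ω) = (-0.3273614, -0.0719814, -1.5836476, 0.1992788)
q + ½dt·q⊗(0,ω), renormalized = (-0.8419, -0.4895, 0.1506, 0.1702)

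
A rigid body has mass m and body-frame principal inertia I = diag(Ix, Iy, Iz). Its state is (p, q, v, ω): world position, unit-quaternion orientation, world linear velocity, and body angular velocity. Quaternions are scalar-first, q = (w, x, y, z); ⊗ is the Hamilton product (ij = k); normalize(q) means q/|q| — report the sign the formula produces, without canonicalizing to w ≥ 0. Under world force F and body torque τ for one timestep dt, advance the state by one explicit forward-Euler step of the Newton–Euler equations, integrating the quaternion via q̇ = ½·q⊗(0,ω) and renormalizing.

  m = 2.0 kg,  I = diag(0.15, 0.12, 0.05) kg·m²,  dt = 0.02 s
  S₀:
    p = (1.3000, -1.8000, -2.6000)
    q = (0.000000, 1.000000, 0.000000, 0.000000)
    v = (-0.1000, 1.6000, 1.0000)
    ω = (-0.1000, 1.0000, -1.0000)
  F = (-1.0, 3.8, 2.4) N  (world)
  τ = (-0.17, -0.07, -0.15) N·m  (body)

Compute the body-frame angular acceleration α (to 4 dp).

α = (-1.6000, -0.6667, -3.0600)

ω×(Iω) gyroscopic = (0.0700, 0.0100, 0.0030)
angular accel α = (-1.6000, -0.6667, -3.0600)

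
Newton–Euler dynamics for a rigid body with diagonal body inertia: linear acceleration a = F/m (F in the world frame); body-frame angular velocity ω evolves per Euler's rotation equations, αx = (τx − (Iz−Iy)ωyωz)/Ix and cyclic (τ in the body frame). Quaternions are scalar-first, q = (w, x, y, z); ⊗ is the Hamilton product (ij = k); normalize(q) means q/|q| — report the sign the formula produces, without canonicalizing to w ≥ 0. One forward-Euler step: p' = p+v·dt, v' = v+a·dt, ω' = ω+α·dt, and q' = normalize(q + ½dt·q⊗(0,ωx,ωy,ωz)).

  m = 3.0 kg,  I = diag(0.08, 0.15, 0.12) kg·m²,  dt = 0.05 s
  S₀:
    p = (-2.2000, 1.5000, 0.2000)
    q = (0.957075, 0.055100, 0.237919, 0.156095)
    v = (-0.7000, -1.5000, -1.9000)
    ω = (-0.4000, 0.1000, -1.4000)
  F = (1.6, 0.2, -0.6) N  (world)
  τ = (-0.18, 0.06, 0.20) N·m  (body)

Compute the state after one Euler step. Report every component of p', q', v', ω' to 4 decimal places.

p' = (-2.2350, 1.4250, 0.1050)
q' = (0.9619, 0.0368, 0.2405, 0.1250)
v' = (-0.6733, -1.4967, -1.9100)
ω' = (-0.5151, 0.1275, -1.3155)

gyro term ω×Iω = (0.0042, -0.0224, -0.0028)
α = I⁻¹(τ − ω×Iω) = (-2.3025, 0.5493, 1.6900)
ω + α·dt = (-0.5151, 0.1275, -1.3155)
Hamilton product q⊗(0,ω) = (0.2167811, -0.7315261, 0.1104095, -1.2392274)
updated quaternion q' = (0.9619, 0.0368, 0.2405, 0.1250)
a = F/m = (0.5333, 0.0667, -0.2000)
new position p' = (-2.2350, 1.4250, 0.1050)
v + (F/m)dt = (-0.6733, -1.4967, -1.9100)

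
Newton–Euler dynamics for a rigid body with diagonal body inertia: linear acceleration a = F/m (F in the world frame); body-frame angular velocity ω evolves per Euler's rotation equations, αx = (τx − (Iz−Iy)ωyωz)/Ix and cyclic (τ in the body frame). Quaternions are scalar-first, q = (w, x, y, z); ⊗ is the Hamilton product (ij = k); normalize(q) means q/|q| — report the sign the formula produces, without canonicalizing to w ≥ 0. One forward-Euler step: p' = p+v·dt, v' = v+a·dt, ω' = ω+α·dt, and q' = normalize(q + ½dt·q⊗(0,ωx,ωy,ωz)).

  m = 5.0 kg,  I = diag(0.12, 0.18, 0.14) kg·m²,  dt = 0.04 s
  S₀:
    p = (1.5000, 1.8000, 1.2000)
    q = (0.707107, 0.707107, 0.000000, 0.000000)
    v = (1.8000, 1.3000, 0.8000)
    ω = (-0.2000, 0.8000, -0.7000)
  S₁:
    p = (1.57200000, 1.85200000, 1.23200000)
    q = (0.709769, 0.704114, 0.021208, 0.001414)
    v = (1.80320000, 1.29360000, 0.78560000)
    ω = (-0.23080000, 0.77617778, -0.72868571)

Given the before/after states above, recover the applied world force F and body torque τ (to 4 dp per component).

F = (0.4000, -0.8000, -1.8000)
τ = (-0.0700, -0.1100, -0.1100)

rate change Δω = (-0.03080000, -0.02382222, -0.02868571)
τ = I·(Δω/dt) + ω₀×(Iω₀) = (-0.0700, -0.1100, -0.1100)
v₁ − v₀ = (0.00320000, -0.00640000, -0.01440000)
F = m·Δv/dt = (0.4000, -0.8000, -1.8000)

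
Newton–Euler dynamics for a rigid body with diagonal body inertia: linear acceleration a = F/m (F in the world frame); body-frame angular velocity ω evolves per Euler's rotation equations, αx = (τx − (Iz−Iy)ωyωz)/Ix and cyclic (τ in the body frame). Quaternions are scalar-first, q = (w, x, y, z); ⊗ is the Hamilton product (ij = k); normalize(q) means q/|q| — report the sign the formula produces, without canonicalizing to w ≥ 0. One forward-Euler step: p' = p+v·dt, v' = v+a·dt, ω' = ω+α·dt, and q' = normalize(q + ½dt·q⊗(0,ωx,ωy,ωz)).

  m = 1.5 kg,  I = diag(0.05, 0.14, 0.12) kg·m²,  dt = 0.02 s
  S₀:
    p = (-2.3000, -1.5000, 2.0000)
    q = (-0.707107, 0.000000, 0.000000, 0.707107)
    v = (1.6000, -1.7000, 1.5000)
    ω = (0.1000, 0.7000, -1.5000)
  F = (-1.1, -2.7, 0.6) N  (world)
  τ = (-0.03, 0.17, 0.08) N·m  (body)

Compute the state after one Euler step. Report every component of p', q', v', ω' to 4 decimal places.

p' = p + v·dt = (-2.2680, -1.5340, 2.0300)
new velocity v' = (1.5853, -1.7360, 1.5080)
precession coupling ω×(Iω) = (0.0210, 0.0105, 0.0063)
angular accel α = (-1.0200, 1.1393, 0.6142)
new body rate ω' = (0.0796, 0.7228, -1.4877)
Hamilton product q⊗(0,ω) = (1.0606605, -0.5656856, -0.4242642, 1.0606605)
updated quaternion q' = (-0.6964, -0.0057, -0.0042, 0.7176)

p' = (-2.2680, -1.5340, 2.0300)
q' = (-0.6964, -0.0057, -0.0042, 0.7176)
v' = (1.5853, -1.7360, 1.5080)
ω' = (0.0796, 0.7228, -1.4877)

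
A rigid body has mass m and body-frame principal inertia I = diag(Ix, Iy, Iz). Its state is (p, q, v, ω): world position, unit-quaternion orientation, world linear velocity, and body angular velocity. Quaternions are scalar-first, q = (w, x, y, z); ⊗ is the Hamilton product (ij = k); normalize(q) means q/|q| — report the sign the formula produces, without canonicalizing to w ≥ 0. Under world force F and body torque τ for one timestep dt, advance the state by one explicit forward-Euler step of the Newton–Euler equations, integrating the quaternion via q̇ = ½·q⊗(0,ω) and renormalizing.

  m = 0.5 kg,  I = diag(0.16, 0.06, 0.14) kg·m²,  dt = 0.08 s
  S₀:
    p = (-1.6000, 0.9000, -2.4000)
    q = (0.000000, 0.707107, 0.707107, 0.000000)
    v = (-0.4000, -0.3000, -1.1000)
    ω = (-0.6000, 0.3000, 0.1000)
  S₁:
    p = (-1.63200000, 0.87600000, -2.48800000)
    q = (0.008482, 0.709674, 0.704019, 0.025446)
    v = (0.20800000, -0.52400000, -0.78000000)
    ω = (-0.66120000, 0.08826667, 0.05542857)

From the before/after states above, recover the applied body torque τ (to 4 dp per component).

τ = (-0.1200, -0.1600, -0.0600)

Δω = ω₁−ω₀ = (-0.06120000, -0.21173333, -0.04457143)
I·α + gyro = (-0.1200, -0.1600, -0.0600)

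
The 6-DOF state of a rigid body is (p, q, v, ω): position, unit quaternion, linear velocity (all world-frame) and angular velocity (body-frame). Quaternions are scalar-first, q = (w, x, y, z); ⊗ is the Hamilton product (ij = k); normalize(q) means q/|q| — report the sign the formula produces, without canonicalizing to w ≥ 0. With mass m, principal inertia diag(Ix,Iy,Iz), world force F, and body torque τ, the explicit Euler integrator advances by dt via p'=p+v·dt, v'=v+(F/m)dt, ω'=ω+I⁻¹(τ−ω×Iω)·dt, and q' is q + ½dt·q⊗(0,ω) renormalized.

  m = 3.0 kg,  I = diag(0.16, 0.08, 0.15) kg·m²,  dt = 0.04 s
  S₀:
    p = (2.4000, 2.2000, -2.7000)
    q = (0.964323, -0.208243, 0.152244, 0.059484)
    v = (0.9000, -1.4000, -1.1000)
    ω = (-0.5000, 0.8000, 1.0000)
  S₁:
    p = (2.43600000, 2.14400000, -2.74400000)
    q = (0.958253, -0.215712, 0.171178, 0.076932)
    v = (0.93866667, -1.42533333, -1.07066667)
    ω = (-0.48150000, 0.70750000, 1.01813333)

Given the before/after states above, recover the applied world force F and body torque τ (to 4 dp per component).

F = (2.9000, -1.9000, 2.2000)
τ = (0.1300, -0.1900, 0.1000)

ω₁ − ω₀ = (0.01850000, -0.09250000, 0.01813333)
ω₀×(Iω₀) = (0.0560, -0.0050, 0.0320)
τ = I·(Δω/dt) + ω₀×(Iω₀) = (0.1300, -0.1900, 0.1000)
velocity change Δv = (0.03866667, -0.02533333, 0.02933333)
F = m·Δv/dt = (2.9000, -1.9000, 2.2000)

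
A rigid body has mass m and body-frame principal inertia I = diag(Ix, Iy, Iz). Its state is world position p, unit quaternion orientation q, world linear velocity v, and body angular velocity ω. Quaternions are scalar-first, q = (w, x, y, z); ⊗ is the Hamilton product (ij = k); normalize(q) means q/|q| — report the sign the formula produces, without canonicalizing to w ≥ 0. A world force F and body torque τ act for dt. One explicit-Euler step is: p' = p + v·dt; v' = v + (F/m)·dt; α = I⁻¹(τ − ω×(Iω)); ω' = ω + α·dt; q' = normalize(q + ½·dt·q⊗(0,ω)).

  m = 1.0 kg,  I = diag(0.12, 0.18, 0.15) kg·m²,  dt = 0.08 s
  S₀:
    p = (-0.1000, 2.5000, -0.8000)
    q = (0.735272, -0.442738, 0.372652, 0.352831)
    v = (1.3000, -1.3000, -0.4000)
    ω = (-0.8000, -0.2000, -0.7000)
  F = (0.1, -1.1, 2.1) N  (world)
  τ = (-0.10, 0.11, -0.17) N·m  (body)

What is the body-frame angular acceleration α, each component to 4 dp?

α = (-0.7983, 0.7044, -1.1973)

precession coupling ω×(Iω) = (-0.0042, -0.0168, 0.0096)
(τ − ω×Iω)/I = (-0.7983, 0.7044, -1.1973)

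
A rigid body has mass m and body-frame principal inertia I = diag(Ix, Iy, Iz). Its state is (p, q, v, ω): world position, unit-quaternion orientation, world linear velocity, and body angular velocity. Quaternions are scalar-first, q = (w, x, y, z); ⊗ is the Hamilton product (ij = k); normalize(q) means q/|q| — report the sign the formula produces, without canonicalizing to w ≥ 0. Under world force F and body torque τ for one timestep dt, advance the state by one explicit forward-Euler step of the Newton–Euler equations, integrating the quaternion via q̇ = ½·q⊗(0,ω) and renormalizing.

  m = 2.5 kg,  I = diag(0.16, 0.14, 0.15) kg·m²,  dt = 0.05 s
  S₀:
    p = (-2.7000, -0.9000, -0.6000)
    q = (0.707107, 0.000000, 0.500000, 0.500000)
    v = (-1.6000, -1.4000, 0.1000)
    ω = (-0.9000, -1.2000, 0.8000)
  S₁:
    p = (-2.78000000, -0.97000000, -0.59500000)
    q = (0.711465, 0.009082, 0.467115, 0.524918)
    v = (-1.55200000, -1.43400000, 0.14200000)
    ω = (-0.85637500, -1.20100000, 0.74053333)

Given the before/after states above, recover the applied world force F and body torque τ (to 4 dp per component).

F = (2.4000, -1.7000, 2.1000)
τ = (0.1300, -0.0100, -0.2000)

ω₁ − ω₀ = (0.04362500, -0.00100000, -0.05946667)
τ = I·(Δω/dt) + ω₀×(Iω₀) = (0.1300, -0.0100, -0.2000)
Δv = v₁−v₀ = (0.04800000, -0.03400000, 0.04200000)
F = m·Δv/dt = (2.4000, -1.7000, 2.1000)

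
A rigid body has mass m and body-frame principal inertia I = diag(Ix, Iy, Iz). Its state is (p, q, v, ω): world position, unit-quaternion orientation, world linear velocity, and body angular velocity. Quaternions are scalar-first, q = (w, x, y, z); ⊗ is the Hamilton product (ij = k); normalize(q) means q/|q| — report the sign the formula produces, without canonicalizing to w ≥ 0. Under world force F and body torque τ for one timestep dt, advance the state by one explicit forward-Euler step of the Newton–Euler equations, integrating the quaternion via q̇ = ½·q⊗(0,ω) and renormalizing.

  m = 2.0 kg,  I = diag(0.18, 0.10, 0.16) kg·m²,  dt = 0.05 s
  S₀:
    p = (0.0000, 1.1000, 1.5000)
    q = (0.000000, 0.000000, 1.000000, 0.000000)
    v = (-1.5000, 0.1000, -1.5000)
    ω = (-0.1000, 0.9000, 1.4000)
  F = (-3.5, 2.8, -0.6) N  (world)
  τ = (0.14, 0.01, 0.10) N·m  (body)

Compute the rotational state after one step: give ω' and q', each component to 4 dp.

angular accel α = (0.3578, 0.1280, 0.5800)
new body rate ω' = (-0.0821, 0.9064, 1.4290)
2q̇ = q⊗(0,ω) = (-0.9000000, 1.4000000, 0.0000000, 0.1000000)
q' = normalize(q + ½dt·q⊗(0,ω)) = (-0.0225, 0.0350, 0.9991, 0.0025)

ω' = (-0.0821, 0.9064, 1.4290)
q' = (-0.0225, 0.0350, 0.9991, 0.0025)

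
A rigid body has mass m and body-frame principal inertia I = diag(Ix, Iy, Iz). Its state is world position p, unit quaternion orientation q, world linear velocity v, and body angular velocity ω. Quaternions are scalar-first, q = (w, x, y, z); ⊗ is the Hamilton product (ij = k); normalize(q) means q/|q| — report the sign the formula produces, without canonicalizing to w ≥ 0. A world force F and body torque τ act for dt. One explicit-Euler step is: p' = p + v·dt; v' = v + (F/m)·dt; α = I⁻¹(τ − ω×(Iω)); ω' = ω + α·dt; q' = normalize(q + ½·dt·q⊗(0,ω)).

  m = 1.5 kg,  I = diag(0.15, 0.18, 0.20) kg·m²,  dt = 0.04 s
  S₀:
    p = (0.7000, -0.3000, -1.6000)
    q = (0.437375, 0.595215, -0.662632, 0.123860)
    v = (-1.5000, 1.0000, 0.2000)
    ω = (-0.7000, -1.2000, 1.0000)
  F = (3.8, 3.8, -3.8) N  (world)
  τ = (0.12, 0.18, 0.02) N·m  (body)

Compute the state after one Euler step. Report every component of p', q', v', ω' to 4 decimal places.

gyro term ω×Iω = (-0.0240, 0.0350, 0.0252)
angular accel α = (0.9600, 0.8056, -0.0260)
new body rate ω' = (-0.6616, -1.1678, 0.9990)
q⊗(0,ω) = (-0.5023679, -0.8201625, -1.2067670, -0.7407254)
q' = normalize(q + ½dt·q⊗(0,ω)) = (0.4271, 0.5785, -0.6864, 0.1090)
linear accel F/m = (2.5333, 2.5333, -2.5333)
new position p' = (0.6400, -0.2600, -1.5920)
new velocity v' = (-1.3987, 1.1013, 0.0987)

p' = (0.6400, -0.2600, -1.5920)
q' = (0.4271, 0.5785, -0.6864, 0.1090)
v' = (-1.3987, 1.1013, 0.0987)
ω' = (-0.6616, -1.1678, 0.9990)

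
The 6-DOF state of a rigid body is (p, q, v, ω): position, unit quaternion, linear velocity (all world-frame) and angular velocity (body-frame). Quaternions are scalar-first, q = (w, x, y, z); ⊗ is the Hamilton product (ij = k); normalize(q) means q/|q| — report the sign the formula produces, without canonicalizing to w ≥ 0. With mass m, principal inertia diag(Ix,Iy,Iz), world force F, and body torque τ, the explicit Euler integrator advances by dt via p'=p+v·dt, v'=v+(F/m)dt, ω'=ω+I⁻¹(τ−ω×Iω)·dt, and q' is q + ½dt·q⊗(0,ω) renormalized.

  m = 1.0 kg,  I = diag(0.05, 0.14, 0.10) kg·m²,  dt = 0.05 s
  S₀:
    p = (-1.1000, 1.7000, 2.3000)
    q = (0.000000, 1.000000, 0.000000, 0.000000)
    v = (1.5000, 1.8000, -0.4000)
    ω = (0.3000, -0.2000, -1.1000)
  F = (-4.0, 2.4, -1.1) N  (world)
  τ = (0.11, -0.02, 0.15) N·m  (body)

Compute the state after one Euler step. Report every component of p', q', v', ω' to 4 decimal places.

p' = (-1.0250, 1.7900, 2.2800)
q' = (-0.0075, 0.9996, 0.0275, -0.0050)
v' = (1.3000, 1.9200, -0.4550)
ω' = (0.4188, -0.2130, -1.0223)

(τ − ω×Iω)/I = (2.3760, -0.2607, 1.5540)
ω + α·dt = (0.4188, -0.2130, -1.0223)
2q̇ = q⊗(0,ω) = (-0.3000000, 0.0000000, 1.1000000, -0.2000000)
q' = normalize(q + ½dt·q⊗(0,ω)) = (-0.0075, 0.9996, 0.0275, -0.0050)
p' = p + v·dt = (-1.0250, 1.7900, 2.2800)
new velocity v' = (1.3000, 1.9200, -0.4550)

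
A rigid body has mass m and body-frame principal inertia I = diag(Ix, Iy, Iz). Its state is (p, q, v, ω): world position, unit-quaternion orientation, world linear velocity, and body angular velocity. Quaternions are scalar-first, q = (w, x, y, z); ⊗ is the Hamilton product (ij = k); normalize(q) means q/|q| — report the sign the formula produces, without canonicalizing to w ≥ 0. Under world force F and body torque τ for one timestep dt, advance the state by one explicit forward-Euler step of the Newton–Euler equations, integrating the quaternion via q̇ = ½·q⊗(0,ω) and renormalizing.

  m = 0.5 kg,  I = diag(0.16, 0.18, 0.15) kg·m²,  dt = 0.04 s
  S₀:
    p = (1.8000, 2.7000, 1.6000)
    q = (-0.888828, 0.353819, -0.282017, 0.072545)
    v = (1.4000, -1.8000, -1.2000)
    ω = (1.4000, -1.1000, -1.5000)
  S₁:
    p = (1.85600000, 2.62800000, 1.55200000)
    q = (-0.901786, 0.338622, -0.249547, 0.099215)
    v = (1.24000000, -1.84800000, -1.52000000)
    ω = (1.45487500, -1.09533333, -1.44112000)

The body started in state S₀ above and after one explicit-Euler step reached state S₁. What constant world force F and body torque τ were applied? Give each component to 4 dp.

F = (-2.0000, -0.6000, -4.0000)
τ = (0.1700, 0.0000, 0.1900)

velocity change Δv = (-0.16000000, -0.04800000, -0.32000000)
m·(v₁−v₀)/dt = (-2.0000, -0.6000, -4.0000)
ω₁ − ω₀ = (0.05487500, 0.00466667, 0.05888000)
I·α + gyro = (0.1700, 0.0000, 0.1900)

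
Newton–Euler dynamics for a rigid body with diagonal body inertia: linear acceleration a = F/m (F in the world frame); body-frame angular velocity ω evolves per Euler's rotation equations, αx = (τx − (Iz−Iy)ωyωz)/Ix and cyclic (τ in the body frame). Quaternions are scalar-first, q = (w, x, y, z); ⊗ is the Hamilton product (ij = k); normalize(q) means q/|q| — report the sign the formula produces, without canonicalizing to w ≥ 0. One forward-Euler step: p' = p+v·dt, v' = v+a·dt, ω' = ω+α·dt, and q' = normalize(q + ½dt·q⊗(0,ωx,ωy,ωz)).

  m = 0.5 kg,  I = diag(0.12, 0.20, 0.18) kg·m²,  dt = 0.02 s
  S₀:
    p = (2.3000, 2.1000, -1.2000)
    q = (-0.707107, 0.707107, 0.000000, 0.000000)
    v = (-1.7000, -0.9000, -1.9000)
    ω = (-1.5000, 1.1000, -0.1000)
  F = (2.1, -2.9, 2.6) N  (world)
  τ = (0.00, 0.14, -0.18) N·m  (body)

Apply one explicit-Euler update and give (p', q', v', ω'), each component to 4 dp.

gyro term ω×Iω = (0.0022, -0.0090, -0.1320)
angular accel α = (-0.0183, 0.7450, -0.2667)
ω' = ω + α·dt = (-1.5004, 1.1149, -0.1053)
Hamilton product q⊗(0,ω) = (1.0606605, 1.0606605, -0.7071070, 0.8485284)
updated quaternion q' = (-0.6964, 0.7176, -0.0071, 0.0085)
linear accel F/m = (4.2000, -5.8000, 5.2000)
new position p' = (2.2660, 2.0820, -1.2380)
new velocity v' = (-1.6160, -1.0160, -1.7960)

p' = (2.2660, 2.0820, -1.2380)
q' = (-0.6964, 0.7176, -0.0071, 0.0085)
v' = (-1.6160, -1.0160, -1.7960)
ω' = (-1.5004, 1.1149, -0.1053)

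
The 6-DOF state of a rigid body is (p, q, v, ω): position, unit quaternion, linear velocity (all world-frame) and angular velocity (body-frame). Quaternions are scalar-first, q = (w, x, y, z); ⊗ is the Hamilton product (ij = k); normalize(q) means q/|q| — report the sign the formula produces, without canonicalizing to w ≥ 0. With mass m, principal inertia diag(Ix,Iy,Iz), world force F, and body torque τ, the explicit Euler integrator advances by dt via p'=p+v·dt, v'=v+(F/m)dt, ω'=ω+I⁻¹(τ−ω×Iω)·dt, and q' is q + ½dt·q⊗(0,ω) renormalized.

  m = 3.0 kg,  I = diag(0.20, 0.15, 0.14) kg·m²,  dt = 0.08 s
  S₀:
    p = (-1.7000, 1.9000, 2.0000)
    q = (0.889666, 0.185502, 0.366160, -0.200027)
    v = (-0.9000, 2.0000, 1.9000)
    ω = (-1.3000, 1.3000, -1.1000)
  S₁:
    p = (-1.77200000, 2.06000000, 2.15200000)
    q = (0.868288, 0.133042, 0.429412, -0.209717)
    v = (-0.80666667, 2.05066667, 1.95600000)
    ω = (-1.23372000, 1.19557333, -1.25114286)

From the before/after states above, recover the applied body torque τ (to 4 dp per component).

τ = (0.1800, -0.1100, -0.1800)

rate change Δω = (0.06628000, -0.10442667, -0.15114286)
τ = I·(Δω/dt) + ω₀×(Iω₀) = (0.1800, -0.1100, -0.1800)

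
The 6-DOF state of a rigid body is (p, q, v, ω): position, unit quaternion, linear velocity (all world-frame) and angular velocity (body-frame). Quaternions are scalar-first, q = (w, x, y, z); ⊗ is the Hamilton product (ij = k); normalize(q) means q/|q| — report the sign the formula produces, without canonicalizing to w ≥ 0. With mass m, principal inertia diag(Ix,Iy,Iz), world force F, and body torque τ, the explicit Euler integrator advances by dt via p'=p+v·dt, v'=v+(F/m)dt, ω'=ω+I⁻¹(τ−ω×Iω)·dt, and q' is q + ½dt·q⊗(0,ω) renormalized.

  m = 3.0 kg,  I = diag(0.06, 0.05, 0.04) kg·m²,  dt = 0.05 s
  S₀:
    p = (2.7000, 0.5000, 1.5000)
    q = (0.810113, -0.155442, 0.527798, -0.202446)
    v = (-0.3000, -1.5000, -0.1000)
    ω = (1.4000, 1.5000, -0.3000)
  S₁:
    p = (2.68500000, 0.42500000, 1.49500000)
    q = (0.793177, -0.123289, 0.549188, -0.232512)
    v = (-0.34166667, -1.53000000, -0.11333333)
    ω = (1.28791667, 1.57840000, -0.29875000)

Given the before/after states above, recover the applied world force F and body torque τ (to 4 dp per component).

F = (-2.5000, -1.8000, -0.8000)
τ = (-0.1300, 0.0700, -0.0200)

rate change Δω = (-0.11208333, 0.07840000, 0.00125000)
I·α + gyro = (-0.1300, 0.0700, -0.0200)
Δv = v₁−v₀ = (-0.04166667, -0.03000000, -0.01333333)
m·(v₁−v₀)/dt = (-2.5000, -1.8000, -0.8000)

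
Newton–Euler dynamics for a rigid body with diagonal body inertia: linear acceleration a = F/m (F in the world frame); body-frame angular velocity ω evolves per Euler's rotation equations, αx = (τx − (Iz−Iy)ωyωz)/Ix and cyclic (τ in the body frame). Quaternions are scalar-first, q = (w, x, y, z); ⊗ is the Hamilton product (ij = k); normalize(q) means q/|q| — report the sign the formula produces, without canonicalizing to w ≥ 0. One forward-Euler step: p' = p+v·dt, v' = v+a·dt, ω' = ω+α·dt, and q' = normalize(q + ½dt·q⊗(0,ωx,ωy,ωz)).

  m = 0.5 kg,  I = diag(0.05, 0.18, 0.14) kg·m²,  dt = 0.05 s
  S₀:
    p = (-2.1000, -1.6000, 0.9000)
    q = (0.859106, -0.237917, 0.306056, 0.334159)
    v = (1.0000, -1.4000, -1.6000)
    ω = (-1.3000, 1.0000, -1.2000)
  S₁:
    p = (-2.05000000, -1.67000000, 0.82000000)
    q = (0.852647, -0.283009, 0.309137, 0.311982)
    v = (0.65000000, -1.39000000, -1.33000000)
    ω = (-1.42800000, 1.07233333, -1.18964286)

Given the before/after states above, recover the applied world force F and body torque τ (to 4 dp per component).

F = (-3.5000, 0.1000, 2.7000)
τ = (-0.0800, 0.1200, -0.1400)

velocity change Δv = (-0.35000000, 0.01000000, 0.27000000)
m·(v₁−v₀)/dt = (-3.5000, 0.1000, 2.7000)
rate change Δω = (-0.12800000, 0.07233333, 0.01035714)
gyro term ω₀×Iω₀ = (0.0480, -0.1404, -0.1690)
τ = I·(Δω/dt) + ω₀×(Iω₀) = (-0.0800, 0.1200, -0.1400)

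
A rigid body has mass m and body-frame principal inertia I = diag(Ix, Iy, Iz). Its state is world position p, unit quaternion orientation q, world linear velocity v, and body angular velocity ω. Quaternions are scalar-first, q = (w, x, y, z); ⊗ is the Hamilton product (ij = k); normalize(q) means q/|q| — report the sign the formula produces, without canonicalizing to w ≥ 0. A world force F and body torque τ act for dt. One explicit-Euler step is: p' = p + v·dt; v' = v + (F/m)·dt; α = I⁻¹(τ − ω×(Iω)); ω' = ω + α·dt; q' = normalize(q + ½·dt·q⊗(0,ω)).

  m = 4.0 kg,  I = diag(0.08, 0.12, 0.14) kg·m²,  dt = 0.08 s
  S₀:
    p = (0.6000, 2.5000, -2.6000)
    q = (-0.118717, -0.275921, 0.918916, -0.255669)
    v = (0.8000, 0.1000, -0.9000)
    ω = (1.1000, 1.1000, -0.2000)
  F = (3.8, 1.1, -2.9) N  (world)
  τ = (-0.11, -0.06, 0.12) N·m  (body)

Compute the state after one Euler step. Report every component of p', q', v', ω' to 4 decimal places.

a = F/m = (0.9500, 0.2750, -0.7250)
p + v·dt = (0.6640, 2.5080, -2.6720)
v + (F/m)dt = (0.8760, 0.1220, -0.9580)
precession coupling ω×(Iω) = (-0.0044, 0.0132, 0.0484)
angular accel α = (-1.3200, -0.6100, 0.5114)
new body rate ω' = (0.9944, 1.0512, -0.1591)
2q̇ = q⊗(0,ω) = (-0.7584283, -0.0331360, -0.4670088, -1.2905773)
q' = normalize(q + ½dt·q⊗(0,ω)) = (-0.1488, -0.2767, 0.8985, -0.3067)

p' = (0.6640, 2.5080, -2.6720)
q' = (-0.1488, -0.2767, 0.8985, -0.3067)
v' = (0.8760, 0.1220, -0.9580)
ω' = (0.9944, 1.0512, -0.1591)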